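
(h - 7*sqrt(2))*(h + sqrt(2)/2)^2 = h^3 - 6*sqrt(2)*h^2 - 27*h/2 - 7*sqrt(2)/2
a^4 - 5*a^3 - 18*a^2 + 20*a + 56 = (a - 7)*(a - 2)*(a + 2)^2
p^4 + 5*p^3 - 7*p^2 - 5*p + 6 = (p - 1)^2*(p + 1)*(p + 6)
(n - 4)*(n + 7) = n^2 + 3*n - 28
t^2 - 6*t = t*(t - 6)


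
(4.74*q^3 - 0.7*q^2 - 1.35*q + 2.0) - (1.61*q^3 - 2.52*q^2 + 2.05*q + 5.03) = 3.13*q^3 + 1.82*q^2 - 3.4*q - 3.03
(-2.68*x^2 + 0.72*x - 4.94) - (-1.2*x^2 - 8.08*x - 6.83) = -1.48*x^2 + 8.8*x + 1.89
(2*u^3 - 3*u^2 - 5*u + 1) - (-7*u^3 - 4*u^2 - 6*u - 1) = 9*u^3 + u^2 + u + 2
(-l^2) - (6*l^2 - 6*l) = -7*l^2 + 6*l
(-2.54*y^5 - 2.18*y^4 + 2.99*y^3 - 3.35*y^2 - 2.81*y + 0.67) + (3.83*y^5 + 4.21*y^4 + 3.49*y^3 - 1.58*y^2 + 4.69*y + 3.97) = 1.29*y^5 + 2.03*y^4 + 6.48*y^3 - 4.93*y^2 + 1.88*y + 4.64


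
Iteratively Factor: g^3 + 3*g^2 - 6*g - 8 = (g + 1)*(g^2 + 2*g - 8) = (g - 2)*(g + 1)*(g + 4)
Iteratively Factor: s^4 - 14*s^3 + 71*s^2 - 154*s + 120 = (s - 2)*(s^3 - 12*s^2 + 47*s - 60) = (s - 4)*(s - 2)*(s^2 - 8*s + 15) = (s - 5)*(s - 4)*(s - 2)*(s - 3)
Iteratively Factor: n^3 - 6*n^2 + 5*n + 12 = (n - 3)*(n^2 - 3*n - 4) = (n - 3)*(n + 1)*(n - 4)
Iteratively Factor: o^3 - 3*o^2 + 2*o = (o - 2)*(o^2 - o) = (o - 2)*(o - 1)*(o)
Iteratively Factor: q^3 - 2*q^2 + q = (q)*(q^2 - 2*q + 1) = q*(q - 1)*(q - 1)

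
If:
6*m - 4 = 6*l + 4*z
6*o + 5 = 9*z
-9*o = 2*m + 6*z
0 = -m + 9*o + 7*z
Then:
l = -287/363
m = 15/121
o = -100/363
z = 45/121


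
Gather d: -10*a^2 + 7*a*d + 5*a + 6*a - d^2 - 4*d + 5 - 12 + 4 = -10*a^2 + 11*a - d^2 + d*(7*a - 4) - 3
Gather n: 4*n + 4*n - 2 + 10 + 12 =8*n + 20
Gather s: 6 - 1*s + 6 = 12 - s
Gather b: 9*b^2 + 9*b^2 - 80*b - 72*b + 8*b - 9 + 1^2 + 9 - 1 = 18*b^2 - 144*b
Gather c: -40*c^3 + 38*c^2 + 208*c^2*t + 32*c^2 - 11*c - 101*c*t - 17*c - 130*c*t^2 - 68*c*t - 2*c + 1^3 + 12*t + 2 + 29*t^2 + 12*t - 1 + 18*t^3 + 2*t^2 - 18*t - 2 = -40*c^3 + c^2*(208*t + 70) + c*(-130*t^2 - 169*t - 30) + 18*t^3 + 31*t^2 + 6*t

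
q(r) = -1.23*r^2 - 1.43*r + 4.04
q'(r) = -2.46*r - 1.43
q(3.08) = -12.03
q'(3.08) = -9.01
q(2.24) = -5.33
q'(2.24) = -6.94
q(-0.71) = 4.44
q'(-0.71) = 0.32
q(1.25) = 0.33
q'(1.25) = -4.50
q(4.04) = -21.81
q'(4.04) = -11.37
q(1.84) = -2.76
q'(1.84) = -5.96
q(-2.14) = 1.47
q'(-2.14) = 3.83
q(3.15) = -12.67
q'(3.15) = -9.18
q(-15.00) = -251.26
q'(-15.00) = 35.47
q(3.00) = -11.32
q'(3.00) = -8.81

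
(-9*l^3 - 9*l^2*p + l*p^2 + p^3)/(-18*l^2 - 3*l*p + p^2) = (-3*l^2 - 2*l*p + p^2)/(-6*l + p)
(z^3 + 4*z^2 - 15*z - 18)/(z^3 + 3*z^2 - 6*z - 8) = (z^2 + 3*z - 18)/(z^2 + 2*z - 8)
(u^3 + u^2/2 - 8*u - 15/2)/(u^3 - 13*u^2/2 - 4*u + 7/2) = (2*u^2 - u - 15)/(2*u^2 - 15*u + 7)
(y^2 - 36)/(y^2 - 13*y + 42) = (y + 6)/(y - 7)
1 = 1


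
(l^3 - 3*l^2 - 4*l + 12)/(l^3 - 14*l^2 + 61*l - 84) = (l^2 - 4)/(l^2 - 11*l + 28)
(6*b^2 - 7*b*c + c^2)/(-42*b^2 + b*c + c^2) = (-b + c)/(7*b + c)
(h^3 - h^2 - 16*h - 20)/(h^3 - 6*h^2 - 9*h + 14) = (h^2 - 3*h - 10)/(h^2 - 8*h + 7)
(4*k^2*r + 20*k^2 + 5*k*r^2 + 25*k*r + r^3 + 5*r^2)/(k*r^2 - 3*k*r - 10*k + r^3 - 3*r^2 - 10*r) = (4*k*r + 20*k + r^2 + 5*r)/(r^2 - 3*r - 10)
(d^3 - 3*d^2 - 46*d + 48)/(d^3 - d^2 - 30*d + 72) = (d^2 - 9*d + 8)/(d^2 - 7*d + 12)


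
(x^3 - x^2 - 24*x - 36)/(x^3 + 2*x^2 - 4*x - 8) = (x^2 - 3*x - 18)/(x^2 - 4)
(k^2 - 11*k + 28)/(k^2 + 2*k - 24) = (k - 7)/(k + 6)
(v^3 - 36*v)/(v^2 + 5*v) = (v^2 - 36)/(v + 5)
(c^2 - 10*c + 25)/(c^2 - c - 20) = (c - 5)/(c + 4)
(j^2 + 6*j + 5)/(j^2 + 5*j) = (j + 1)/j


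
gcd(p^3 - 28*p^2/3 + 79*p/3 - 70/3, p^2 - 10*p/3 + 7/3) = p - 7/3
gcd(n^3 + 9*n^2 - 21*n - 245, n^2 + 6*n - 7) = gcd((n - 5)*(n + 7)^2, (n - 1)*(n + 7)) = n + 7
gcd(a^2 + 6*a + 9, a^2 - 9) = a + 3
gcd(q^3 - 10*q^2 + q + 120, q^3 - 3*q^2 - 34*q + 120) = q - 5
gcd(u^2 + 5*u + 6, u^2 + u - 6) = u + 3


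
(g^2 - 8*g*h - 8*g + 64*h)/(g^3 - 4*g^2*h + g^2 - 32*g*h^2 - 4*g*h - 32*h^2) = (g - 8)/(g^2 + 4*g*h + g + 4*h)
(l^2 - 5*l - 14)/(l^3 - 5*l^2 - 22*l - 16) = (l - 7)/(l^2 - 7*l - 8)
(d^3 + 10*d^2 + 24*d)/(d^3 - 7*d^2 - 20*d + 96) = d*(d + 6)/(d^2 - 11*d + 24)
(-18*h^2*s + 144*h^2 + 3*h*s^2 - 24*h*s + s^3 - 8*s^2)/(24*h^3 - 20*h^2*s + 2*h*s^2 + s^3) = (-3*h*s + 24*h + s^2 - 8*s)/(4*h^2 - 4*h*s + s^2)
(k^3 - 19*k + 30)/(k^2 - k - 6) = (k^2 + 3*k - 10)/(k + 2)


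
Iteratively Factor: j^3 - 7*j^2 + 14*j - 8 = (j - 4)*(j^2 - 3*j + 2) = (j - 4)*(j - 1)*(j - 2)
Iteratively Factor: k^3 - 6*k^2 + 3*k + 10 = (k - 5)*(k^2 - k - 2) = (k - 5)*(k + 1)*(k - 2)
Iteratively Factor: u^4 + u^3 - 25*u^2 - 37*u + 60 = (u + 4)*(u^3 - 3*u^2 - 13*u + 15) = (u - 5)*(u + 4)*(u^2 + 2*u - 3) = (u - 5)*(u + 3)*(u + 4)*(u - 1)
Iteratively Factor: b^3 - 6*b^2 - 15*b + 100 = (b - 5)*(b^2 - b - 20) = (b - 5)*(b + 4)*(b - 5)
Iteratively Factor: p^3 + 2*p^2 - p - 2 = (p + 2)*(p^2 - 1) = (p - 1)*(p + 2)*(p + 1)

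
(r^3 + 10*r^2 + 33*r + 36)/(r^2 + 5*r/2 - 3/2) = 2*(r^2 + 7*r + 12)/(2*r - 1)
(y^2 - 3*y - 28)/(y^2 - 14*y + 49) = (y + 4)/(y - 7)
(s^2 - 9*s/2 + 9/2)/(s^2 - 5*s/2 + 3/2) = (s - 3)/(s - 1)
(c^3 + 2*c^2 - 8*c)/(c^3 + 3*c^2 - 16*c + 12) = c*(c + 4)/(c^2 + 5*c - 6)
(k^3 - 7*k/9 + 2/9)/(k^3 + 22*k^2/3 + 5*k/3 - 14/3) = (k - 1/3)/(k + 7)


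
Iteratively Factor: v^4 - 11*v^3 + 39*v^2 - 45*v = (v - 5)*(v^3 - 6*v^2 + 9*v) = v*(v - 5)*(v^2 - 6*v + 9) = v*(v - 5)*(v - 3)*(v - 3)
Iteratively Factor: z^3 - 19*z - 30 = (z + 2)*(z^2 - 2*z - 15) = (z - 5)*(z + 2)*(z + 3)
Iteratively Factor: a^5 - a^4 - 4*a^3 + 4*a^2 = (a)*(a^4 - a^3 - 4*a^2 + 4*a) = a*(a + 2)*(a^3 - 3*a^2 + 2*a) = a^2*(a + 2)*(a^2 - 3*a + 2) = a^2*(a - 1)*(a + 2)*(a - 2)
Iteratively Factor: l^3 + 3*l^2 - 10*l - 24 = (l + 2)*(l^2 + l - 12) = (l + 2)*(l + 4)*(l - 3)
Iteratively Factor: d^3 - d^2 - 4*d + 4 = (d + 2)*(d^2 - 3*d + 2) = (d - 1)*(d + 2)*(d - 2)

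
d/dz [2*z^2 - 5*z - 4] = 4*z - 5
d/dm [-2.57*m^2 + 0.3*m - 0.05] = 0.3 - 5.14*m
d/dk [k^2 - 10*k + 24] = 2*k - 10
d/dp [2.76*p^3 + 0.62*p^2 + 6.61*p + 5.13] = 8.28*p^2 + 1.24*p + 6.61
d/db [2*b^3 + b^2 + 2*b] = 6*b^2 + 2*b + 2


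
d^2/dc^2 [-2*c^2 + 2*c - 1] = -4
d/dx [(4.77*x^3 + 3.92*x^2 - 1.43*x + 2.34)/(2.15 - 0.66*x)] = (-6.2964*x^3 + 28.1793*x^2 + 16.856*x - 1.5301)/(0.4356*x^2 - 2.838*x + 4.6225)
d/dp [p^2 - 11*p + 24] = 2*p - 11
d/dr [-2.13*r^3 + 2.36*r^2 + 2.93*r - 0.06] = -6.39*r^2 + 4.72*r + 2.93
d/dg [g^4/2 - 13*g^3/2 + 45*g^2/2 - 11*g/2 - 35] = 2*g^3 - 39*g^2/2 + 45*g - 11/2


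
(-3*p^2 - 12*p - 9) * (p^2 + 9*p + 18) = -3*p^4 - 39*p^3 - 171*p^2 - 297*p - 162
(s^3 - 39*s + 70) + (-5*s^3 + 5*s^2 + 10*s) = -4*s^3 + 5*s^2 - 29*s + 70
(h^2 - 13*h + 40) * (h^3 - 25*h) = h^5 - 13*h^4 + 15*h^3 + 325*h^2 - 1000*h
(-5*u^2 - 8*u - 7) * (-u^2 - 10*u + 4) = 5*u^4 + 58*u^3 + 67*u^2 + 38*u - 28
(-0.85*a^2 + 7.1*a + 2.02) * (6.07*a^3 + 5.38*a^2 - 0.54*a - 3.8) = -5.1595*a^5 + 38.524*a^4 + 50.9184*a^3 + 10.2636*a^2 - 28.0708*a - 7.676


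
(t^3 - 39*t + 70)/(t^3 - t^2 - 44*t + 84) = (t - 5)/(t - 6)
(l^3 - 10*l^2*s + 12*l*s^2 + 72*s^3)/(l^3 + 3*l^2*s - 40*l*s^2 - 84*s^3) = (l - 6*s)/(l + 7*s)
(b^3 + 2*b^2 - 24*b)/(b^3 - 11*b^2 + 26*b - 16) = b*(b^2 + 2*b - 24)/(b^3 - 11*b^2 + 26*b - 16)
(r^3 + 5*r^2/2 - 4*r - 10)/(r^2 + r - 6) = (r^2 + 9*r/2 + 5)/(r + 3)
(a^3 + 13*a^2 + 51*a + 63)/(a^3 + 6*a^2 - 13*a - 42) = (a^2 + 6*a + 9)/(a^2 - a - 6)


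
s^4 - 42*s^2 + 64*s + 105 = (s - 5)*(s - 3)*(s + 1)*(s + 7)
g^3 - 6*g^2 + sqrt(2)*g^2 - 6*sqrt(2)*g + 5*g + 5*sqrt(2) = (g - 5)*(g - 1)*(g + sqrt(2))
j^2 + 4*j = j*(j + 4)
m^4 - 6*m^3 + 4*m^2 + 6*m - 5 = (m - 5)*(m - 1)^2*(m + 1)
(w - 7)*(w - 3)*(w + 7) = w^3 - 3*w^2 - 49*w + 147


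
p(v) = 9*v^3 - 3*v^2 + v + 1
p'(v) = 27*v^2 - 6*v + 1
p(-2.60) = -180.06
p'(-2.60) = 199.12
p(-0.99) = -11.66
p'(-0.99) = 33.40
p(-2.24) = -117.45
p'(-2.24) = 149.92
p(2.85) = 187.82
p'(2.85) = 203.21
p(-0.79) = -6.10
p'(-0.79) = 22.59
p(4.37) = 699.16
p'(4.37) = 490.40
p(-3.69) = -495.73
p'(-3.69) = 390.77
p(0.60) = 2.46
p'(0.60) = 7.12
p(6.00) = 1843.00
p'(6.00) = 937.00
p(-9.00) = -6812.00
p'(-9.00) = 2242.00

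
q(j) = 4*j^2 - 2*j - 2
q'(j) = 8*j - 2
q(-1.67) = 12.50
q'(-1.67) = -15.36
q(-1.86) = 15.56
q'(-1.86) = -16.88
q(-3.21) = 45.64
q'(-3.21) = -27.68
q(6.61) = 159.55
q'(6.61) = 50.88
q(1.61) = 5.15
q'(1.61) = 10.88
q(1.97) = 9.58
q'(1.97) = 13.76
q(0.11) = -2.17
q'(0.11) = -1.12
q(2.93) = 26.48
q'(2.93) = 21.44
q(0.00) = -2.00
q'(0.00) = -2.00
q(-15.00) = 928.00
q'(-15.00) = -122.00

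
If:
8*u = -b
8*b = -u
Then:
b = 0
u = 0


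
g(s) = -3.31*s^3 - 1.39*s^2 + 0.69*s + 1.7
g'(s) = -9.93*s^2 - 2.78*s + 0.69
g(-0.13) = 1.59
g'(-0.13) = 0.88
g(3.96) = -222.91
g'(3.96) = -166.04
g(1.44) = -10.07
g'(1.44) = -23.90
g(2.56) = -61.18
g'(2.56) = -71.50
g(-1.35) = 6.38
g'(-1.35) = -13.65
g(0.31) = 1.68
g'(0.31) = -1.13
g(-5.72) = 571.74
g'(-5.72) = -308.30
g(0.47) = 1.37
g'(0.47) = -2.81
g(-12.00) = 5512.94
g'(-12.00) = -1395.87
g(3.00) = -98.11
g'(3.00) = -97.02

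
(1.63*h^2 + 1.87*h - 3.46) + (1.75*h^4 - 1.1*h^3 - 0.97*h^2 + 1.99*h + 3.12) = 1.75*h^4 - 1.1*h^3 + 0.66*h^2 + 3.86*h - 0.34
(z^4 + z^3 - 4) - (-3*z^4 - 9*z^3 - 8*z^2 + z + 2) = 4*z^4 + 10*z^3 + 8*z^2 - z - 6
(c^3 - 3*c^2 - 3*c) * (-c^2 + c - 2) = -c^5 + 4*c^4 - 2*c^3 + 3*c^2 + 6*c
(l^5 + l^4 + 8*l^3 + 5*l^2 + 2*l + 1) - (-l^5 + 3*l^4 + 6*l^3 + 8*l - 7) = 2*l^5 - 2*l^4 + 2*l^3 + 5*l^2 - 6*l + 8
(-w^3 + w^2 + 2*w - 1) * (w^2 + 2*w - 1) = -w^5 - w^4 + 5*w^3 + 2*w^2 - 4*w + 1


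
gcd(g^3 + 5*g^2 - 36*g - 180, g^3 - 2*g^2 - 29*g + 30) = g^2 - g - 30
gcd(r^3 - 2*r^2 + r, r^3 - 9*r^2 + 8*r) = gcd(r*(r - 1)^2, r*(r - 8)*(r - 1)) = r^2 - r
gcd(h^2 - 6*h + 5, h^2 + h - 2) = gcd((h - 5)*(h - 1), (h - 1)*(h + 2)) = h - 1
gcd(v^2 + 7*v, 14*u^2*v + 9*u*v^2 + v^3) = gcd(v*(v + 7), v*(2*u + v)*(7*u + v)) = v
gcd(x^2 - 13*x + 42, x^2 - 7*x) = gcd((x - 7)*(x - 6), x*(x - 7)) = x - 7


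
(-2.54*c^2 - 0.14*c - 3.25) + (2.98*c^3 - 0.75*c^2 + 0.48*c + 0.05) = 2.98*c^3 - 3.29*c^2 + 0.34*c - 3.2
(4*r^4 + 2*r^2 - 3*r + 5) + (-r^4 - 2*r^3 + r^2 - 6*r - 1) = 3*r^4 - 2*r^3 + 3*r^2 - 9*r + 4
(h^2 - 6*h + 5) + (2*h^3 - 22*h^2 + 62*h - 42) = 2*h^3 - 21*h^2 + 56*h - 37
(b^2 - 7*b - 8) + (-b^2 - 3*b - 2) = -10*b - 10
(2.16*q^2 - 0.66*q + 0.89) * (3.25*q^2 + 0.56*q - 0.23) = 7.02*q^4 - 0.9354*q^3 + 2.0261*q^2 + 0.6502*q - 0.2047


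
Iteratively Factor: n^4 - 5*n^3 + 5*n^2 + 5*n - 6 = (n - 2)*(n^3 - 3*n^2 - n + 3) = (n - 3)*(n - 2)*(n^2 - 1) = (n - 3)*(n - 2)*(n + 1)*(n - 1)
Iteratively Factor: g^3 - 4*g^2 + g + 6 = (g - 3)*(g^2 - g - 2) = (g - 3)*(g - 2)*(g + 1)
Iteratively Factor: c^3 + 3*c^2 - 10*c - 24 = (c + 2)*(c^2 + c - 12) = (c + 2)*(c + 4)*(c - 3)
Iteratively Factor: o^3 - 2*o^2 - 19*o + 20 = (o + 4)*(o^2 - 6*o + 5) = (o - 5)*(o + 4)*(o - 1)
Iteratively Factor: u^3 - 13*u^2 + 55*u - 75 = (u - 3)*(u^2 - 10*u + 25) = (u - 5)*(u - 3)*(u - 5)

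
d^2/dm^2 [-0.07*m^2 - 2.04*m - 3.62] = -0.140000000000000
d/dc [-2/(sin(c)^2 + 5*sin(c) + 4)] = 2*(2*sin(c) + 5)*cos(c)/(sin(c)^2 + 5*sin(c) + 4)^2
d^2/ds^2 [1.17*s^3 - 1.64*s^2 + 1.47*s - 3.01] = 7.02*s - 3.28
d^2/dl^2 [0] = 0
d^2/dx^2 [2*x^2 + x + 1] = 4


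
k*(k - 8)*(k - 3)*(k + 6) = k^4 - 5*k^3 - 42*k^2 + 144*k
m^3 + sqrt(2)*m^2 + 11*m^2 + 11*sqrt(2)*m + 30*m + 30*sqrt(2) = (m + 5)*(m + 6)*(m + sqrt(2))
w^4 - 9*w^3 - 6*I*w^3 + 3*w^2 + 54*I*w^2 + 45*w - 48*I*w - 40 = (w - 8)*(w - 1)*(w - 5*I)*(w - I)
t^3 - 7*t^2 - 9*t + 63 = (t - 7)*(t - 3)*(t + 3)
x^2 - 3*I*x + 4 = (x - 4*I)*(x + I)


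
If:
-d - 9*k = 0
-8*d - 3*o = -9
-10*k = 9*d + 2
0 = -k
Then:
No Solution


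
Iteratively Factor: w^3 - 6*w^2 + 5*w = (w - 1)*(w^2 - 5*w) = (w - 5)*(w - 1)*(w)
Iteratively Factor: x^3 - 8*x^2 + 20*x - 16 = (x - 2)*(x^2 - 6*x + 8) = (x - 2)^2*(x - 4)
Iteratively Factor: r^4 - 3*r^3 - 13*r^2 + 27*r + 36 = (r - 4)*(r^3 + r^2 - 9*r - 9) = (r - 4)*(r - 3)*(r^2 + 4*r + 3) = (r - 4)*(r - 3)*(r + 3)*(r + 1)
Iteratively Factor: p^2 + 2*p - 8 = (p - 2)*(p + 4)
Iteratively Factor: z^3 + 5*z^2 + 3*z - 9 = (z + 3)*(z^2 + 2*z - 3) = (z + 3)^2*(z - 1)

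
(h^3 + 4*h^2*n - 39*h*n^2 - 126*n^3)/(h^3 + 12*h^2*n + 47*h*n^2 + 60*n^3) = (h^2 + h*n - 42*n^2)/(h^2 + 9*h*n + 20*n^2)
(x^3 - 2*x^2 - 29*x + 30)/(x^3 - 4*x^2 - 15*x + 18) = (x + 5)/(x + 3)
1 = 1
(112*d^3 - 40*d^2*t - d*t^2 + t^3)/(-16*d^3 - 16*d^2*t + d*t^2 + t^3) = (-28*d^2 + 3*d*t + t^2)/(4*d^2 + 5*d*t + t^2)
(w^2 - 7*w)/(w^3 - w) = (w - 7)/(w^2 - 1)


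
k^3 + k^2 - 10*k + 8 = (k - 2)*(k - 1)*(k + 4)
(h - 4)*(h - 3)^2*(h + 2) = h^4 - 8*h^3 + 13*h^2 + 30*h - 72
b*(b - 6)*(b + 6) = b^3 - 36*b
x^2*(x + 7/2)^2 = x^4 + 7*x^3 + 49*x^2/4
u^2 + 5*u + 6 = (u + 2)*(u + 3)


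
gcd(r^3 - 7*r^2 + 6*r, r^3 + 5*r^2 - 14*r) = r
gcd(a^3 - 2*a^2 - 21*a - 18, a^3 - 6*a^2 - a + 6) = a^2 - 5*a - 6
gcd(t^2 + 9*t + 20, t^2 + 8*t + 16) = t + 4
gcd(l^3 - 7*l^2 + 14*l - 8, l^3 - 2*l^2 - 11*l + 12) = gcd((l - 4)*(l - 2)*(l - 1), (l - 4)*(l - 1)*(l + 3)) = l^2 - 5*l + 4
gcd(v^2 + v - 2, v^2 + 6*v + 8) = v + 2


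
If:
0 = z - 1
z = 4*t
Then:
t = 1/4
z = 1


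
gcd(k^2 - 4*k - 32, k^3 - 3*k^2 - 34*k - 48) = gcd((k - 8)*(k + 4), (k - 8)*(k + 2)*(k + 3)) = k - 8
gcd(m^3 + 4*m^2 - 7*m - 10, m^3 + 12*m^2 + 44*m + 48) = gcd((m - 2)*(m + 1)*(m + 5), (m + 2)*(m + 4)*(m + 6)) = 1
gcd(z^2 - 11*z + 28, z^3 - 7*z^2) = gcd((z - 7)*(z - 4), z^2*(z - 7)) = z - 7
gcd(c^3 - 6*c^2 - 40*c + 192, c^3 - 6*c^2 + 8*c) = c - 4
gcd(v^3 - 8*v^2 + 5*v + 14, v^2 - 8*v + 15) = 1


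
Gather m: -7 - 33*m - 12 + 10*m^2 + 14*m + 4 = 10*m^2 - 19*m - 15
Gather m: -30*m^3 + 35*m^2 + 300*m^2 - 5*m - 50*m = -30*m^3 + 335*m^2 - 55*m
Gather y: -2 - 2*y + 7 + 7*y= 5*y + 5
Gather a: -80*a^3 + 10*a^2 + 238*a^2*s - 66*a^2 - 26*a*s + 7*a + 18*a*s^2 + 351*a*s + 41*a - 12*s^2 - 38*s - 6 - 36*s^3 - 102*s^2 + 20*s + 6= -80*a^3 + a^2*(238*s - 56) + a*(18*s^2 + 325*s + 48) - 36*s^3 - 114*s^2 - 18*s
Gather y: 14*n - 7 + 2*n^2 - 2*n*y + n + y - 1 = 2*n^2 + 15*n + y*(1 - 2*n) - 8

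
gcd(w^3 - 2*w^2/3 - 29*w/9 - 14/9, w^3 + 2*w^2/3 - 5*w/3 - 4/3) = w + 1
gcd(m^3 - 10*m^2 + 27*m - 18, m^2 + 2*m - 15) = m - 3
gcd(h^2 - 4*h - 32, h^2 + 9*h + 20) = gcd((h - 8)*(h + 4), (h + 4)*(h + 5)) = h + 4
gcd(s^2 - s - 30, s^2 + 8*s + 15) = s + 5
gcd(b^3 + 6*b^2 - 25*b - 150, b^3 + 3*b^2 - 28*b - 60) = b^2 + b - 30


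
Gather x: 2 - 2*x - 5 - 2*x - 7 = -4*x - 10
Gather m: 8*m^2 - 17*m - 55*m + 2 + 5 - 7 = 8*m^2 - 72*m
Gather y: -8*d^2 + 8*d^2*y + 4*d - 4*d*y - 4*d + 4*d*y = 8*d^2*y - 8*d^2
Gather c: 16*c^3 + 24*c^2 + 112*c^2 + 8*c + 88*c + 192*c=16*c^3 + 136*c^2 + 288*c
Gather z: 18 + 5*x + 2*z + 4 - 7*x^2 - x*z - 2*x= -7*x^2 + 3*x + z*(2 - x) + 22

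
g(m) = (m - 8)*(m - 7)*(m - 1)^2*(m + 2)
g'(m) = (m - 8)*(m - 7)*(m - 1)^2 + (m - 8)*(m - 7)*(m + 2)*(2*m - 2) + (m - 8)*(m - 1)^2*(m + 2) + (m - 7)*(m - 1)^2*(m + 2)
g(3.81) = 613.19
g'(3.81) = 203.41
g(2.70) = 309.56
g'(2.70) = 299.65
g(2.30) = 194.68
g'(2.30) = 269.21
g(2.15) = 155.72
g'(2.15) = 249.61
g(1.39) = 19.12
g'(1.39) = 97.39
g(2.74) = 321.57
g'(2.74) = 300.84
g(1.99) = 117.75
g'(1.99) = 224.29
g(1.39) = 19.12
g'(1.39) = 97.39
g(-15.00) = -1683968.00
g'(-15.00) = 489792.00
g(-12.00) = -642200.00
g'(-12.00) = 228930.00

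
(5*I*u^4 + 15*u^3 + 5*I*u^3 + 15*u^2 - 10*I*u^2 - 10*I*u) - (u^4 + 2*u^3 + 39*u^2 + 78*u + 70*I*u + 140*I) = -u^4 + 5*I*u^4 + 13*u^3 + 5*I*u^3 - 24*u^2 - 10*I*u^2 - 78*u - 80*I*u - 140*I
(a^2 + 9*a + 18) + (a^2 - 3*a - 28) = 2*a^2 + 6*a - 10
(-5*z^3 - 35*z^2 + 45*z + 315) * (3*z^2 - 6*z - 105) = -15*z^5 - 75*z^4 + 870*z^3 + 4350*z^2 - 6615*z - 33075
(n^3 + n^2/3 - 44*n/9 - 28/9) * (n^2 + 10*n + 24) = n^5 + 31*n^4/3 + 202*n^3/9 - 44*n^2 - 1336*n/9 - 224/3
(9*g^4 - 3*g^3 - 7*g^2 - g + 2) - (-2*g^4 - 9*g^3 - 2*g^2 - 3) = 11*g^4 + 6*g^3 - 5*g^2 - g + 5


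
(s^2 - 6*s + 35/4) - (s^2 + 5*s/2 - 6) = 59/4 - 17*s/2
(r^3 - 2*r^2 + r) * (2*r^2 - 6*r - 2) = 2*r^5 - 10*r^4 + 12*r^3 - 2*r^2 - 2*r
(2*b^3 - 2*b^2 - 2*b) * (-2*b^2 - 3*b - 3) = -4*b^5 - 2*b^4 + 4*b^3 + 12*b^2 + 6*b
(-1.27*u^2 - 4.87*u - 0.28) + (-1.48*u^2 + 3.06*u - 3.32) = -2.75*u^2 - 1.81*u - 3.6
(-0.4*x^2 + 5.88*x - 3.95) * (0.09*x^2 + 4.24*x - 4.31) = -0.036*x^4 - 1.1668*x^3 + 26.2997*x^2 - 42.0908*x + 17.0245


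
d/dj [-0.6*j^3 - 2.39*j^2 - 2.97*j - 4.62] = -1.8*j^2 - 4.78*j - 2.97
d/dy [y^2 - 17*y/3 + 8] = 2*y - 17/3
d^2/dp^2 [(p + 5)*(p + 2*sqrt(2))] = 2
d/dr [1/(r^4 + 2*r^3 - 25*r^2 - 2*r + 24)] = 2*(-2*r^3 - 3*r^2 + 25*r + 1)/(r^4 + 2*r^3 - 25*r^2 - 2*r + 24)^2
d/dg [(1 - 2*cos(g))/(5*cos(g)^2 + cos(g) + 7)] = (10*sin(g)^2 + 10*cos(g) + 5)*sin(g)/(5*cos(g)^2 + cos(g) + 7)^2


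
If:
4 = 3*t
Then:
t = 4/3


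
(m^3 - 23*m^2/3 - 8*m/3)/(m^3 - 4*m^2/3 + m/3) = (3*m^2 - 23*m - 8)/(3*m^2 - 4*m + 1)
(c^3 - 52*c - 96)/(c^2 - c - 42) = (c^2 - 6*c - 16)/(c - 7)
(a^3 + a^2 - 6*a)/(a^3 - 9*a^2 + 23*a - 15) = a*(a^2 + a - 6)/(a^3 - 9*a^2 + 23*a - 15)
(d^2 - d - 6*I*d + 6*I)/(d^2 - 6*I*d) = (d - 1)/d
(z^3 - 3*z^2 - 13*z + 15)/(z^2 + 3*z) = z - 6 + 5/z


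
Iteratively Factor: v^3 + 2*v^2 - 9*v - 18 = (v + 3)*(v^2 - v - 6) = (v - 3)*(v + 3)*(v + 2)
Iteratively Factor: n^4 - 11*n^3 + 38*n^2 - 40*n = (n)*(n^3 - 11*n^2 + 38*n - 40) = n*(n - 4)*(n^2 - 7*n + 10) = n*(n - 5)*(n - 4)*(n - 2)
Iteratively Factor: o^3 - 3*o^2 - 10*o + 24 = (o + 3)*(o^2 - 6*o + 8) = (o - 4)*(o + 3)*(o - 2)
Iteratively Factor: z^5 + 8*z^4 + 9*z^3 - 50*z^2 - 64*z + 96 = (z + 4)*(z^4 + 4*z^3 - 7*z^2 - 22*z + 24) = (z + 4)^2*(z^3 - 7*z + 6) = (z - 2)*(z + 4)^2*(z^2 + 2*z - 3) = (z - 2)*(z - 1)*(z + 4)^2*(z + 3)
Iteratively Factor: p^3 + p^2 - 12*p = (p)*(p^2 + p - 12) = p*(p - 3)*(p + 4)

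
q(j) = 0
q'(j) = 0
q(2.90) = 0.00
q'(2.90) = 0.00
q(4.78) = 0.00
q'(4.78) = 0.00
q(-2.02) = 0.00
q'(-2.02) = 0.00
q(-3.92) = 0.00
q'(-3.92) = 0.00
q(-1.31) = 0.00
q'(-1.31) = 0.00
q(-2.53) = 0.00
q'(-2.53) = 0.00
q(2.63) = 0.00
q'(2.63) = 0.00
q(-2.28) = 0.00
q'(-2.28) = 0.00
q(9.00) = 0.00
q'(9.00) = 0.00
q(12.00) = 0.00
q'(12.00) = 0.00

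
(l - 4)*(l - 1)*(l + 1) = l^3 - 4*l^2 - l + 4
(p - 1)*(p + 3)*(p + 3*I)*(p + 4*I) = p^4 + 2*p^3 + 7*I*p^3 - 15*p^2 + 14*I*p^2 - 24*p - 21*I*p + 36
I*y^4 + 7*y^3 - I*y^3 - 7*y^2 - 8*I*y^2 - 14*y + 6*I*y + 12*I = (y - 2)*(y - 6*I)*(y - I)*(I*y + I)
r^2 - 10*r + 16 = (r - 8)*(r - 2)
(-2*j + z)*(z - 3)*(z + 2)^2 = -2*j*z^3 - 2*j*z^2 + 16*j*z + 24*j + z^4 + z^3 - 8*z^2 - 12*z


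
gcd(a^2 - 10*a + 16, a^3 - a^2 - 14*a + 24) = a - 2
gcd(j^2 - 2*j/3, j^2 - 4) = 1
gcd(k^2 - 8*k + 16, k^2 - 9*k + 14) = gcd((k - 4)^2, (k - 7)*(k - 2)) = 1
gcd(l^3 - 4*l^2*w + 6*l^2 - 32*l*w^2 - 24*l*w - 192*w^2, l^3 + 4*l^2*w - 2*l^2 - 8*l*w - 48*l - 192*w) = l^2 + 4*l*w + 6*l + 24*w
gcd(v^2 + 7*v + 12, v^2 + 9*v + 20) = v + 4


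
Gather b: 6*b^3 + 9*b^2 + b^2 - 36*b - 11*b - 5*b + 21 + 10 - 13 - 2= 6*b^3 + 10*b^2 - 52*b + 16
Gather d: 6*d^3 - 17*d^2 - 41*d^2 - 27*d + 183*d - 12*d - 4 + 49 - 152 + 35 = 6*d^3 - 58*d^2 + 144*d - 72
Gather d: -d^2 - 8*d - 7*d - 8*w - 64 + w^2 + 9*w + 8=-d^2 - 15*d + w^2 + w - 56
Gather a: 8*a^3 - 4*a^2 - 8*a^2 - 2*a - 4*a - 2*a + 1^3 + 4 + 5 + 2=8*a^3 - 12*a^2 - 8*a + 12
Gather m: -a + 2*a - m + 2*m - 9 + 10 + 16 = a + m + 17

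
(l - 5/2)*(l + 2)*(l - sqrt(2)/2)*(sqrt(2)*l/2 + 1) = sqrt(2)*l^4/2 - sqrt(2)*l^3/4 + l^3/2 - 3*sqrt(2)*l^2 - l^2/4 - 5*l/2 + sqrt(2)*l/4 + 5*sqrt(2)/2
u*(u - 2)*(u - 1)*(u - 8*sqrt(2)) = u^4 - 8*sqrt(2)*u^3 - 3*u^3 + 2*u^2 + 24*sqrt(2)*u^2 - 16*sqrt(2)*u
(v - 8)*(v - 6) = v^2 - 14*v + 48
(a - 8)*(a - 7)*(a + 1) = a^3 - 14*a^2 + 41*a + 56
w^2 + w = w*(w + 1)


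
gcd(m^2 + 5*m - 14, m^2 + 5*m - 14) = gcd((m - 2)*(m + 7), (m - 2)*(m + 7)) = m^2 + 5*m - 14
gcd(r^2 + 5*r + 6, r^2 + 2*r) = r + 2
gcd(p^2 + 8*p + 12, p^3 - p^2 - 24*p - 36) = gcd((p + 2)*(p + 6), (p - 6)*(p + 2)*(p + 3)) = p + 2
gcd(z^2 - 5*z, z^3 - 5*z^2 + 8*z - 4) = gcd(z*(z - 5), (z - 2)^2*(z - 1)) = 1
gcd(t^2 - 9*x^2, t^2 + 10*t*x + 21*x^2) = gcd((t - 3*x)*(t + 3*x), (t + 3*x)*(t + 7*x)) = t + 3*x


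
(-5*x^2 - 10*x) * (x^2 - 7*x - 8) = -5*x^4 + 25*x^3 + 110*x^2 + 80*x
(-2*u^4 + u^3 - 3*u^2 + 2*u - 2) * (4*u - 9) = -8*u^5 + 22*u^4 - 21*u^3 + 35*u^2 - 26*u + 18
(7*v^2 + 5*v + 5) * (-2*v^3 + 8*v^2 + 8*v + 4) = -14*v^5 + 46*v^4 + 86*v^3 + 108*v^2 + 60*v + 20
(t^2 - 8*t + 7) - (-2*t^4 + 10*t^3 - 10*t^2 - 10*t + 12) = 2*t^4 - 10*t^3 + 11*t^2 + 2*t - 5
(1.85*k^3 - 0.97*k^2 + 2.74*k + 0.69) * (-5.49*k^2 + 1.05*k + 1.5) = -10.1565*k^5 + 7.2678*k^4 - 13.2861*k^3 - 2.3661*k^2 + 4.8345*k + 1.035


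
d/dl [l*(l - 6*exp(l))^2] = (l - 6*exp(l))*(-2*l*(6*exp(l) - 1) + l - 6*exp(l))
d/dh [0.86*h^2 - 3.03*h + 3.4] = 1.72*h - 3.03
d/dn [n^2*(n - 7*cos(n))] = n*(7*n*sin(n) + 3*n - 14*cos(n))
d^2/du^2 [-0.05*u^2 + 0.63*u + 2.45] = -0.100000000000000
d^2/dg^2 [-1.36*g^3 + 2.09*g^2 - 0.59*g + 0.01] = 4.18 - 8.16*g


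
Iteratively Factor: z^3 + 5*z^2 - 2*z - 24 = (z - 2)*(z^2 + 7*z + 12) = (z - 2)*(z + 4)*(z + 3)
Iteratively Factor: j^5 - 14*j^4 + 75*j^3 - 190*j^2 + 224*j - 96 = (j - 1)*(j^4 - 13*j^3 + 62*j^2 - 128*j + 96) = (j - 3)*(j - 1)*(j^3 - 10*j^2 + 32*j - 32) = (j - 3)*(j - 2)*(j - 1)*(j^2 - 8*j + 16) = (j - 4)*(j - 3)*(j - 2)*(j - 1)*(j - 4)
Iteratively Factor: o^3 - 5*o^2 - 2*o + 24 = (o - 3)*(o^2 - 2*o - 8) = (o - 4)*(o - 3)*(o + 2)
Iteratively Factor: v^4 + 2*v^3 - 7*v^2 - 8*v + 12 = (v + 2)*(v^3 - 7*v + 6) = (v - 1)*(v + 2)*(v^2 + v - 6) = (v - 2)*(v - 1)*(v + 2)*(v + 3)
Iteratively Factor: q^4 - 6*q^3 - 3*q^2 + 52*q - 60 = (q - 2)*(q^3 - 4*q^2 - 11*q + 30) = (q - 5)*(q - 2)*(q^2 + q - 6) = (q - 5)*(q - 2)^2*(q + 3)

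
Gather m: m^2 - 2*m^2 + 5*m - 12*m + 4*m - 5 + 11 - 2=-m^2 - 3*m + 4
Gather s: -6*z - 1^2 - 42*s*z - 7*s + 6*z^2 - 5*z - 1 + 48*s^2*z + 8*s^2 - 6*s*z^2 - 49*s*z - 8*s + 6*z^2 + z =s^2*(48*z + 8) + s*(-6*z^2 - 91*z - 15) + 12*z^2 - 10*z - 2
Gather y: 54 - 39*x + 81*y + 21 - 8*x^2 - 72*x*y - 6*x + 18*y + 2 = -8*x^2 - 45*x + y*(99 - 72*x) + 77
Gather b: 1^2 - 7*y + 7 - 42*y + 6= 14 - 49*y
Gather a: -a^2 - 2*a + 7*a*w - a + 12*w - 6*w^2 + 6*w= -a^2 + a*(7*w - 3) - 6*w^2 + 18*w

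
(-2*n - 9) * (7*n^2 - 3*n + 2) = -14*n^3 - 57*n^2 + 23*n - 18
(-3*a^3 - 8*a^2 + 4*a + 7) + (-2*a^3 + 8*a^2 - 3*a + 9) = -5*a^3 + a + 16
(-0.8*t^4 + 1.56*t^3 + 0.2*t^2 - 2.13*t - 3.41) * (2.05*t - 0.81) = -1.64*t^5 + 3.846*t^4 - 0.8536*t^3 - 4.5285*t^2 - 5.2652*t + 2.7621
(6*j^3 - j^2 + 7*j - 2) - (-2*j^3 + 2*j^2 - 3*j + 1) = 8*j^3 - 3*j^2 + 10*j - 3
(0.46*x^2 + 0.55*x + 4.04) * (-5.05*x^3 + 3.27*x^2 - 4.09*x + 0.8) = -2.323*x^5 - 1.2733*x^4 - 20.4849*x^3 + 11.3293*x^2 - 16.0836*x + 3.232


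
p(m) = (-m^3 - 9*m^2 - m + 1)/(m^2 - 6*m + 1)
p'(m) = (6 - 2*m)*(-m^3 - 9*m^2 - m + 1)/(m^2 - 6*m + 1)^2 + (-3*m^2 - 18*m - 1)/(m^2 - 6*m + 1) = (-m^4 + 12*m^3 + 52*m^2 - 20*m + 5)/(m^4 - 12*m^3 + 38*m^2 - 12*m + 1)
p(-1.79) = -1.36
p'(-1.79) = 0.57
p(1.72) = 5.10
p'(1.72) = 4.37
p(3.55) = 20.88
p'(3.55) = 16.33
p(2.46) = 9.19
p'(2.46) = 6.94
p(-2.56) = -1.69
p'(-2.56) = 0.29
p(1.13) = 2.90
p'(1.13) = 3.18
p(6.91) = -105.05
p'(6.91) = 75.85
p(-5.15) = -1.64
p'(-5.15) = -0.25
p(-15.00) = 4.32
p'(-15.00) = -0.79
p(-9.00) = 0.07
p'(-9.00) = -0.59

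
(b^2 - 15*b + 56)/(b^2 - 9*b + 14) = (b - 8)/(b - 2)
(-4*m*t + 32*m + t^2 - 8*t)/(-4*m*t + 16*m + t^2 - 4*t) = (t - 8)/(t - 4)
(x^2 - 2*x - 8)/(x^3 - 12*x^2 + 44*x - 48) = (x + 2)/(x^2 - 8*x + 12)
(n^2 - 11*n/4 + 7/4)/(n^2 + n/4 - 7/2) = (n - 1)/(n + 2)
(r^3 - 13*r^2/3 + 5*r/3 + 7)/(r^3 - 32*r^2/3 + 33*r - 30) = (3*r^2 - 4*r - 7)/(3*r^2 - 23*r + 30)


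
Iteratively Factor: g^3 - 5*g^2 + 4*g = (g)*(g^2 - 5*g + 4) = g*(g - 1)*(g - 4)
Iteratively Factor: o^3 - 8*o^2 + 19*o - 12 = (o - 3)*(o^2 - 5*o + 4) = (o - 4)*(o - 3)*(o - 1)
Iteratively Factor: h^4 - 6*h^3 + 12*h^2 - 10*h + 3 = (h - 1)*(h^3 - 5*h^2 + 7*h - 3) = (h - 3)*(h - 1)*(h^2 - 2*h + 1) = (h - 3)*(h - 1)^2*(h - 1)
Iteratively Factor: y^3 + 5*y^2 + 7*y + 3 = (y + 1)*(y^2 + 4*y + 3) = (y + 1)*(y + 3)*(y + 1)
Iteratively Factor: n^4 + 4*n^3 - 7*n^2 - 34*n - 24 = (n - 3)*(n^3 + 7*n^2 + 14*n + 8) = (n - 3)*(n + 1)*(n^2 + 6*n + 8) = (n - 3)*(n + 1)*(n + 2)*(n + 4)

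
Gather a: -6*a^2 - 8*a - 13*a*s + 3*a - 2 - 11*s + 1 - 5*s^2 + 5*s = -6*a^2 + a*(-13*s - 5) - 5*s^2 - 6*s - 1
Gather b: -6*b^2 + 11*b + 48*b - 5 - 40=-6*b^2 + 59*b - 45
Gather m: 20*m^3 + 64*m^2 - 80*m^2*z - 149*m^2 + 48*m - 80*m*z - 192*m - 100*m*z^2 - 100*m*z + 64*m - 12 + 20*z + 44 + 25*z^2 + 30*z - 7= 20*m^3 + m^2*(-80*z - 85) + m*(-100*z^2 - 180*z - 80) + 25*z^2 + 50*z + 25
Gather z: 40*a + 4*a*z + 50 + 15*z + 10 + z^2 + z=40*a + z^2 + z*(4*a + 16) + 60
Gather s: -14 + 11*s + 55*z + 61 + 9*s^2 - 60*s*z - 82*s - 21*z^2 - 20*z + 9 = 9*s^2 + s*(-60*z - 71) - 21*z^2 + 35*z + 56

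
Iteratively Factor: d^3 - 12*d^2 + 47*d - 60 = (d - 5)*(d^2 - 7*d + 12) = (d - 5)*(d - 3)*(d - 4)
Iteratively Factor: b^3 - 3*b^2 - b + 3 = (b + 1)*(b^2 - 4*b + 3) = (b - 3)*(b + 1)*(b - 1)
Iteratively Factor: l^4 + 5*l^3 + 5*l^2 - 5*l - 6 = (l - 1)*(l^3 + 6*l^2 + 11*l + 6) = (l - 1)*(l + 3)*(l^2 + 3*l + 2) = (l - 1)*(l + 1)*(l + 3)*(l + 2)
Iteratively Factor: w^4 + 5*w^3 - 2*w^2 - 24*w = (w + 3)*(w^3 + 2*w^2 - 8*w) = (w - 2)*(w + 3)*(w^2 + 4*w) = w*(w - 2)*(w + 3)*(w + 4)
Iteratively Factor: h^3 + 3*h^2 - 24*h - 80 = (h - 5)*(h^2 + 8*h + 16) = (h - 5)*(h + 4)*(h + 4)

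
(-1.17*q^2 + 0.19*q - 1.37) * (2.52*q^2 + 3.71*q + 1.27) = -2.9484*q^4 - 3.8619*q^3 - 4.2334*q^2 - 4.8414*q - 1.7399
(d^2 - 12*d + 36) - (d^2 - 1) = 37 - 12*d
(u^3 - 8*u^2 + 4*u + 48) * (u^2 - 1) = u^5 - 8*u^4 + 3*u^3 + 56*u^2 - 4*u - 48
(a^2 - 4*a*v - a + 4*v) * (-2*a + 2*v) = -2*a^3 + 10*a^2*v + 2*a^2 - 8*a*v^2 - 10*a*v + 8*v^2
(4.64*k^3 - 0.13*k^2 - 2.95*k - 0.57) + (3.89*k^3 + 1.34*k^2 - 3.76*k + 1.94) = 8.53*k^3 + 1.21*k^2 - 6.71*k + 1.37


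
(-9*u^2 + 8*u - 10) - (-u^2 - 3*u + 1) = -8*u^2 + 11*u - 11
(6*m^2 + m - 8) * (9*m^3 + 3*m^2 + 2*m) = 54*m^5 + 27*m^4 - 57*m^3 - 22*m^2 - 16*m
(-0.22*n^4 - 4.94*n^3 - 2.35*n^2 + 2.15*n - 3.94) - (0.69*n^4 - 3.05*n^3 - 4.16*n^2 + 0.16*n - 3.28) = -0.91*n^4 - 1.89*n^3 + 1.81*n^2 + 1.99*n - 0.66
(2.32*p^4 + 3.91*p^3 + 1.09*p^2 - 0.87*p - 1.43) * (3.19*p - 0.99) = 7.4008*p^5 + 10.1761*p^4 - 0.3938*p^3 - 3.8544*p^2 - 3.7004*p + 1.4157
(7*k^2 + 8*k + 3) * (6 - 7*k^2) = -49*k^4 - 56*k^3 + 21*k^2 + 48*k + 18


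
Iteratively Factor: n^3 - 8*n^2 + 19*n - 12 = (n - 1)*(n^2 - 7*n + 12) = (n - 3)*(n - 1)*(n - 4)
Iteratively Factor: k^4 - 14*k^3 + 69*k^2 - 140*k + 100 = (k - 2)*(k^3 - 12*k^2 + 45*k - 50) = (k - 5)*(k - 2)*(k^2 - 7*k + 10) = (k - 5)*(k - 2)^2*(k - 5)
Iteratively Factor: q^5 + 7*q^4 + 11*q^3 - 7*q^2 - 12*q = (q)*(q^4 + 7*q^3 + 11*q^2 - 7*q - 12) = q*(q + 3)*(q^3 + 4*q^2 - q - 4) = q*(q + 1)*(q + 3)*(q^2 + 3*q - 4) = q*(q - 1)*(q + 1)*(q + 3)*(q + 4)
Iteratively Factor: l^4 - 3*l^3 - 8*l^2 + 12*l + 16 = (l + 2)*(l^3 - 5*l^2 + 2*l + 8) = (l - 4)*(l + 2)*(l^2 - l - 2) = (l - 4)*(l - 2)*(l + 2)*(l + 1)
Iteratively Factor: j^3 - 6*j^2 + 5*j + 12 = (j + 1)*(j^2 - 7*j + 12) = (j - 3)*(j + 1)*(j - 4)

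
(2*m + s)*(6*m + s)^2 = 72*m^3 + 60*m^2*s + 14*m*s^2 + s^3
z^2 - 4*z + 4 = (z - 2)^2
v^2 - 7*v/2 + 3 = (v - 2)*(v - 3/2)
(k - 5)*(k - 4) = k^2 - 9*k + 20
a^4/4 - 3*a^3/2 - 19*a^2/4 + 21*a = a*(a/4 + 1)*(a - 7)*(a - 3)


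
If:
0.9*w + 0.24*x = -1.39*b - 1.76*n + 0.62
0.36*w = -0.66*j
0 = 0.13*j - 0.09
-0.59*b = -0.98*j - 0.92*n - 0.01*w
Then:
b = 1.20536722038535 - 0.0952874158467115*x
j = 0.69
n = 0.0493450318023078 - 0.0611082340756085*x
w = -1.27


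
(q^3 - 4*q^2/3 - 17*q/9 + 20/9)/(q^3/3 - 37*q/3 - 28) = (-9*q^3 + 12*q^2 + 17*q - 20)/(3*(-q^3 + 37*q + 84))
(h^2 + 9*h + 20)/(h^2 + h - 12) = (h + 5)/(h - 3)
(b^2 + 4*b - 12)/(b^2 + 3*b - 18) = (b - 2)/(b - 3)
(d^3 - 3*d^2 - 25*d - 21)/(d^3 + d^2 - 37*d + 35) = (d^3 - 3*d^2 - 25*d - 21)/(d^3 + d^2 - 37*d + 35)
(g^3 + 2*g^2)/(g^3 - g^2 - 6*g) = g/(g - 3)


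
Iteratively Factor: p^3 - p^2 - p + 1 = (p - 1)*(p^2 - 1) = (p - 1)^2*(p + 1)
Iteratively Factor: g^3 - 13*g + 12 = (g - 3)*(g^2 + 3*g - 4) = (g - 3)*(g - 1)*(g + 4)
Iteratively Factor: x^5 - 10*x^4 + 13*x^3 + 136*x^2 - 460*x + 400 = (x - 5)*(x^4 - 5*x^3 - 12*x^2 + 76*x - 80) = (x - 5)*(x - 2)*(x^3 - 3*x^2 - 18*x + 40) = (x - 5)^2*(x - 2)*(x^2 + 2*x - 8) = (x - 5)^2*(x - 2)^2*(x + 4)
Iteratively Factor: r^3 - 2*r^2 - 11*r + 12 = (r - 1)*(r^2 - r - 12) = (r - 1)*(r + 3)*(r - 4)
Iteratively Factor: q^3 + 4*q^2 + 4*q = (q + 2)*(q^2 + 2*q) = q*(q + 2)*(q + 2)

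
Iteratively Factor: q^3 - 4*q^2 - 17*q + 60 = (q - 3)*(q^2 - q - 20) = (q - 3)*(q + 4)*(q - 5)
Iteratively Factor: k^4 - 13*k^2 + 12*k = (k - 1)*(k^3 + k^2 - 12*k) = (k - 3)*(k - 1)*(k^2 + 4*k) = k*(k - 3)*(k - 1)*(k + 4)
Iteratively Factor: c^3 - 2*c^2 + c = (c - 1)*(c^2 - c) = (c - 1)^2*(c)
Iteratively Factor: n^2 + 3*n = (n + 3)*(n)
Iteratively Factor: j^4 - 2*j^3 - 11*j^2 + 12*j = (j - 1)*(j^3 - j^2 - 12*j) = j*(j - 1)*(j^2 - j - 12) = j*(j - 4)*(j - 1)*(j + 3)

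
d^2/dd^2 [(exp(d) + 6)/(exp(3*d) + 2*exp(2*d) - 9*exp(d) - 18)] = 4*(exp(6*d) + 15*exp(5*d) + 43*exp(4*d) + 60*exp(3*d) + 216*exp(2*d) + 297*exp(d) - 162)*exp(d)/(exp(9*d) + 6*exp(8*d) - 15*exp(7*d) - 154*exp(6*d) - 81*exp(5*d) + 1242*exp(4*d) + 2187*exp(3*d) - 2430*exp(2*d) - 8748*exp(d) - 5832)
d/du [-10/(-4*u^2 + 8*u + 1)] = 80*(1 - u)/(-4*u^2 + 8*u + 1)^2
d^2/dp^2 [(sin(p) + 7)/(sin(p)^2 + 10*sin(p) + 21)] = (3*sin(p) + cos(p)^2 + 1)/(sin(p) + 3)^3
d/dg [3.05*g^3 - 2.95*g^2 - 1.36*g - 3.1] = 9.15*g^2 - 5.9*g - 1.36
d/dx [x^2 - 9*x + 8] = 2*x - 9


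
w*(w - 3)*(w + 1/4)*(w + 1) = w^4 - 7*w^3/4 - 7*w^2/2 - 3*w/4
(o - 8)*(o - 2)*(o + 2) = o^3 - 8*o^2 - 4*o + 32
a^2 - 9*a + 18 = (a - 6)*(a - 3)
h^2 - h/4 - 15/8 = (h - 3/2)*(h + 5/4)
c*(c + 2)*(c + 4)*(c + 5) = c^4 + 11*c^3 + 38*c^2 + 40*c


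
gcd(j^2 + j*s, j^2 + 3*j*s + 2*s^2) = j + s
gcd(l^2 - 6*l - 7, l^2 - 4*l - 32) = 1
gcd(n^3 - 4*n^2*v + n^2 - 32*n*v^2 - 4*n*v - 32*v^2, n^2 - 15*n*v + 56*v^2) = -n + 8*v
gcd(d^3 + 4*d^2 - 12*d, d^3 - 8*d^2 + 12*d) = d^2 - 2*d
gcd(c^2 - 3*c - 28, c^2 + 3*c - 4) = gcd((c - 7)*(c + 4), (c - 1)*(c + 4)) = c + 4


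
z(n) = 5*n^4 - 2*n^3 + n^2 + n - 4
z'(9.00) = 14113.00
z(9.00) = 31433.00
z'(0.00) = 1.00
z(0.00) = -4.00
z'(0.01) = 1.02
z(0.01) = -3.99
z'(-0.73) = -11.44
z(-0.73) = -2.00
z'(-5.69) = -3889.04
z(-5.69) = 5632.19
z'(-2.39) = -311.09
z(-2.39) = 189.77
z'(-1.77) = -132.24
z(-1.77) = 57.53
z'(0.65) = 5.26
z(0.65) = -2.58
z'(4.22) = 1405.62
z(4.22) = 1453.42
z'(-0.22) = 0.06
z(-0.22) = -4.14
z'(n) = 20*n^3 - 6*n^2 + 2*n + 1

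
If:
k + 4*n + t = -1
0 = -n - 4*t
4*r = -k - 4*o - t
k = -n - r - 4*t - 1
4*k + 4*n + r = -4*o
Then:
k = -28/73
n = -12/73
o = 205/292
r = -45/73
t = 3/73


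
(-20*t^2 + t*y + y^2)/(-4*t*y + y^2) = (5*t + y)/y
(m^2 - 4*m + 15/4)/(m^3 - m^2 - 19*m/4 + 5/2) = (2*m - 3)/(2*m^2 + 3*m - 2)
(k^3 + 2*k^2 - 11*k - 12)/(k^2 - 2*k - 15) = (-k^3 - 2*k^2 + 11*k + 12)/(-k^2 + 2*k + 15)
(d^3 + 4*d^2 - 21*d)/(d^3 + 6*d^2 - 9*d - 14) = d*(d - 3)/(d^2 - d - 2)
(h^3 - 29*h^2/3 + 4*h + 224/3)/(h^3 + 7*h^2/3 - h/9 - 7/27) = 9*(h^2 - 12*h + 32)/(9*h^2 - 1)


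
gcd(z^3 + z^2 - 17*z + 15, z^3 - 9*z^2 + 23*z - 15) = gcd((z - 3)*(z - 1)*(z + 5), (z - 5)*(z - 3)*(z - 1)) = z^2 - 4*z + 3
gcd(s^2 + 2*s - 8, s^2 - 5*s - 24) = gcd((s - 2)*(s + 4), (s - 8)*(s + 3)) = 1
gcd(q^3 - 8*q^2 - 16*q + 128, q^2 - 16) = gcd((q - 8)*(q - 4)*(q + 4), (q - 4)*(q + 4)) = q^2 - 16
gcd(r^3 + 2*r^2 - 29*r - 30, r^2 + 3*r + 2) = r + 1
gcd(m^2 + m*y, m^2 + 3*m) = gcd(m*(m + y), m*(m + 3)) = m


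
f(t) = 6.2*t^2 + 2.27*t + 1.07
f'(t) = 12.4*t + 2.27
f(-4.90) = 138.81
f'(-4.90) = -58.49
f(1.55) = 19.48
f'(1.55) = 21.49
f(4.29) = 124.91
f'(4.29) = 55.47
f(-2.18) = 25.59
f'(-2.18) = -24.76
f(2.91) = 60.18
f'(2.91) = 38.35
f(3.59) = 89.13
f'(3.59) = 46.79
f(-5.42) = 170.90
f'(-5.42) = -64.94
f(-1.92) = 19.57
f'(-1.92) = -21.54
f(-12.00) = 866.63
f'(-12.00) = -146.53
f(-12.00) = 866.63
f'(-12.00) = -146.53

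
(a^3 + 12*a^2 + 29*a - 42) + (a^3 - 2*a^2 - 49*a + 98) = 2*a^3 + 10*a^2 - 20*a + 56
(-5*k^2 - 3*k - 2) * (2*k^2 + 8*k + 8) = -10*k^4 - 46*k^3 - 68*k^2 - 40*k - 16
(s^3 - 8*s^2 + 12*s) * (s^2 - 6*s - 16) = s^5 - 14*s^4 + 44*s^3 + 56*s^2 - 192*s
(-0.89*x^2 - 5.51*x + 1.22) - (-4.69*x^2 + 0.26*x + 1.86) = 3.8*x^2 - 5.77*x - 0.64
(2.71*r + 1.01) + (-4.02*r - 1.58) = -1.31*r - 0.57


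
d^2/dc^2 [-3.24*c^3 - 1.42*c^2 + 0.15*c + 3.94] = -19.44*c - 2.84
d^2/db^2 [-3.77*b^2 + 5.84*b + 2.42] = -7.54000000000000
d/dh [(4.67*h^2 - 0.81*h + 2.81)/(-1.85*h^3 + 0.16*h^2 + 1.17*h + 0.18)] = (8.6395*h^4 - 2.997*h^3 + 21.189*h^2 + 0.782*h - 3.4335)/(3.4225*h^6 - 0.592*h^5 - 4.3034*h^4 - 0.2916*h^3 + 1.4265*h^2 + 0.4212*h + 0.0324)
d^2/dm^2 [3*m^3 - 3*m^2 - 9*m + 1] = 18*m - 6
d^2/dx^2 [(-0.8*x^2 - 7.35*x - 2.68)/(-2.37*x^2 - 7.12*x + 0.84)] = (55.56939*x^3 + 99.8755920000001*x^2 + 359.134632*x + 371.439392)/(13.312053*x^6 + 119.976984*x^5 + 346.282596*x^4 + 275.897152*x^3 - 122.733072*x^2 + 15.071616*x - 0.592704)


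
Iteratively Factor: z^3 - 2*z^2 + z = (z)*(z^2 - 2*z + 1) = z*(z - 1)*(z - 1)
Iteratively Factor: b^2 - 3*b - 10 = (b - 5)*(b + 2)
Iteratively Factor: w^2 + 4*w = (w + 4)*(w)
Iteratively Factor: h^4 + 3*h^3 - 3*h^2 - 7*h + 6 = (h + 3)*(h^3 - 3*h + 2) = (h + 2)*(h + 3)*(h^2 - 2*h + 1) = (h - 1)*(h + 2)*(h + 3)*(h - 1)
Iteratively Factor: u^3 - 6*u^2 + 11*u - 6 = (u - 3)*(u^2 - 3*u + 2) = (u - 3)*(u - 1)*(u - 2)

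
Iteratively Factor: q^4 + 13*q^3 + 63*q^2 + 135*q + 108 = (q + 3)*(q^3 + 10*q^2 + 33*q + 36) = (q + 3)*(q + 4)*(q^2 + 6*q + 9) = (q + 3)^2*(q + 4)*(q + 3)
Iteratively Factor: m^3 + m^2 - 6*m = (m)*(m^2 + m - 6) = m*(m - 2)*(m + 3)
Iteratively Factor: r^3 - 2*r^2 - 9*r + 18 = (r + 3)*(r^2 - 5*r + 6) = (r - 2)*(r + 3)*(r - 3)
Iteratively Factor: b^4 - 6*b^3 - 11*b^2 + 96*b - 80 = (b - 5)*(b^3 - b^2 - 16*b + 16) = (b - 5)*(b - 4)*(b^2 + 3*b - 4) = (b - 5)*(b - 4)*(b - 1)*(b + 4)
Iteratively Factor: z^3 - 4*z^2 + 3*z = (z - 3)*(z^2 - z) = z*(z - 3)*(z - 1)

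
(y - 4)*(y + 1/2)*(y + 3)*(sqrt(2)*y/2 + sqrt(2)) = sqrt(2)*y^4/2 + 3*sqrt(2)*y^3/4 - 27*sqrt(2)*y^2/4 - 31*sqrt(2)*y/2 - 6*sqrt(2)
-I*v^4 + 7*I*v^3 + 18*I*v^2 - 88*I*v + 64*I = (v - 8)*(v - 2)*(v + 4)*(-I*v + I)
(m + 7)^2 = m^2 + 14*m + 49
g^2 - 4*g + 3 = (g - 3)*(g - 1)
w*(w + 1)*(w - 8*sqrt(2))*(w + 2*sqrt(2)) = w^4 - 6*sqrt(2)*w^3 + w^3 - 32*w^2 - 6*sqrt(2)*w^2 - 32*w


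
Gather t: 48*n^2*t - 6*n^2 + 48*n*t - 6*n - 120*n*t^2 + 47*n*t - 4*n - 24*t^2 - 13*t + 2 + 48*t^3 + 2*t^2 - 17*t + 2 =-6*n^2 - 10*n + 48*t^3 + t^2*(-120*n - 22) + t*(48*n^2 + 95*n - 30) + 4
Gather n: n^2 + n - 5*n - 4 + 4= n^2 - 4*n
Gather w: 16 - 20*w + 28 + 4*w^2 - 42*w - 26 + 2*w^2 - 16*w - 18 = 6*w^2 - 78*w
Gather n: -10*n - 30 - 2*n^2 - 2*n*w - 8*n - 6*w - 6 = -2*n^2 + n*(-2*w - 18) - 6*w - 36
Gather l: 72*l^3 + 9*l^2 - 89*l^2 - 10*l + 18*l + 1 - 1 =72*l^3 - 80*l^2 + 8*l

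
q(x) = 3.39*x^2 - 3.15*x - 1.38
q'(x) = 6.78*x - 3.15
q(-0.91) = 4.29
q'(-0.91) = -9.32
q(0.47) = -2.11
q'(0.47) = 0.04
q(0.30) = -2.02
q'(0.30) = -1.12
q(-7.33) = 203.85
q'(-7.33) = -52.85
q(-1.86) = 16.21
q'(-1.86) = -15.76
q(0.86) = -1.58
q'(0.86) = 2.68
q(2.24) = 8.57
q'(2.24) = 12.04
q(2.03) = 6.20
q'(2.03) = 10.61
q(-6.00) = 139.56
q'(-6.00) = -43.83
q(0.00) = -1.38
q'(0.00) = -3.15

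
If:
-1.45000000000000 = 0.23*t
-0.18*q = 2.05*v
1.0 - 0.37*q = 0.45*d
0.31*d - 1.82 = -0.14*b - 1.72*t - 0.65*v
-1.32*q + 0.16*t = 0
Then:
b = 83.83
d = 2.85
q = -0.76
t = -6.30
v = 0.07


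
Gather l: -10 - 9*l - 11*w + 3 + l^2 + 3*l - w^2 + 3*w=l^2 - 6*l - w^2 - 8*w - 7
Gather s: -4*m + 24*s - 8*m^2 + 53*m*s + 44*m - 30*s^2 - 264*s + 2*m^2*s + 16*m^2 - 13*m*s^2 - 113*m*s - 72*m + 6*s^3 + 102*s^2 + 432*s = 8*m^2 - 32*m + 6*s^3 + s^2*(72 - 13*m) + s*(2*m^2 - 60*m + 192)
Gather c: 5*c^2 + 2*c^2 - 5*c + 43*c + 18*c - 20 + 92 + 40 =7*c^2 + 56*c + 112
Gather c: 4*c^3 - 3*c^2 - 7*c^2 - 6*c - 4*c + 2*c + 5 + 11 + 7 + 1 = 4*c^3 - 10*c^2 - 8*c + 24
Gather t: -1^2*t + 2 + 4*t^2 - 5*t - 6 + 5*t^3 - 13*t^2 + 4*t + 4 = 5*t^3 - 9*t^2 - 2*t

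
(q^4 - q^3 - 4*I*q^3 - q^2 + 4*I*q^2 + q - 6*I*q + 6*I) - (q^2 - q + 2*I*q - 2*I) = q^4 - q^3 - 4*I*q^3 - 2*q^2 + 4*I*q^2 + 2*q - 8*I*q + 8*I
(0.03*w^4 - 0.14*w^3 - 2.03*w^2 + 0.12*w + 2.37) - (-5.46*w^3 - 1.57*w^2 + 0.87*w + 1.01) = 0.03*w^4 + 5.32*w^3 - 0.46*w^2 - 0.75*w + 1.36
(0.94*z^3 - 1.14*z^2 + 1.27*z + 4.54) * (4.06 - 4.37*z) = -4.1078*z^4 + 8.7982*z^3 - 10.1783*z^2 - 14.6836*z + 18.4324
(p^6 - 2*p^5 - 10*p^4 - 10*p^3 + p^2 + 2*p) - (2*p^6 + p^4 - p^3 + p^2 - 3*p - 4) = -p^6 - 2*p^5 - 11*p^4 - 9*p^3 + 5*p + 4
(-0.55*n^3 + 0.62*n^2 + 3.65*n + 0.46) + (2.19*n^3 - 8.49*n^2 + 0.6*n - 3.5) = 1.64*n^3 - 7.87*n^2 + 4.25*n - 3.04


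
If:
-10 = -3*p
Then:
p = 10/3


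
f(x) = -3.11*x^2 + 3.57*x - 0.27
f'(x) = 3.57 - 6.22*x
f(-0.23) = -1.26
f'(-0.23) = 5.00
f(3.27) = -21.85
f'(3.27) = -16.77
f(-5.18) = -102.21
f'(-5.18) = 35.79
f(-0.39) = -2.14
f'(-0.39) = 6.00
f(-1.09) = -7.86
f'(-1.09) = 10.35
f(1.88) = -4.55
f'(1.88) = -8.12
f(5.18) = -65.23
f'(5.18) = -28.65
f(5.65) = -79.38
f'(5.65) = -31.57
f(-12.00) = -490.95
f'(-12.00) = 78.21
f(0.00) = -0.27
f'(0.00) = 3.57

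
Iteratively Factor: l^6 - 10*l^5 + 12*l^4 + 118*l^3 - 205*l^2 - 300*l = (l - 5)*(l^5 - 5*l^4 - 13*l^3 + 53*l^2 + 60*l) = (l - 5)*(l - 4)*(l^4 - l^3 - 17*l^2 - 15*l) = (l - 5)*(l - 4)*(l + 3)*(l^3 - 4*l^2 - 5*l) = (l - 5)^2*(l - 4)*(l + 3)*(l^2 + l) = l*(l - 5)^2*(l - 4)*(l + 3)*(l + 1)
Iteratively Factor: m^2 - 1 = (m - 1)*(m + 1)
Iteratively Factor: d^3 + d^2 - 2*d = (d + 2)*(d^2 - d) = (d - 1)*(d + 2)*(d)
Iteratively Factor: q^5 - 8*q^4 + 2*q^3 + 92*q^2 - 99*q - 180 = (q - 4)*(q^4 - 4*q^3 - 14*q^2 + 36*q + 45) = (q - 4)*(q - 3)*(q^3 - q^2 - 17*q - 15) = (q - 4)*(q - 3)*(q + 3)*(q^2 - 4*q - 5) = (q - 4)*(q - 3)*(q + 1)*(q + 3)*(q - 5)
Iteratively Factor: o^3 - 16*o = (o)*(o^2 - 16) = o*(o - 4)*(o + 4)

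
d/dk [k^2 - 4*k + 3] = 2*k - 4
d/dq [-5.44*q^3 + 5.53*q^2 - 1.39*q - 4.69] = -16.32*q^2 + 11.06*q - 1.39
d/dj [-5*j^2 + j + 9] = 1 - 10*j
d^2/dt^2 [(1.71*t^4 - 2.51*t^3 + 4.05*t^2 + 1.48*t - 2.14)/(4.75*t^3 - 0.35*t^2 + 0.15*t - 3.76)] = (1.13686837721616e-13*t^8 + 172.3927*t^6 + 393.7902*t^5 - 1135.69194*t^4 + 1059.32718*t^3 + 573.090792*t^2 - 453.246636*t + 121.72018)/(107.171875*t^9 - 23.690625*t^8 + 11.89875*t^7 - 256.044125*t^6 + 37.88175*t^5 - 17.479425*t^4 + 202.648575*t^3 - 15.09828*t^2 + 6.36192*t - 53.157376)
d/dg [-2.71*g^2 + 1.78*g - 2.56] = 1.78 - 5.42*g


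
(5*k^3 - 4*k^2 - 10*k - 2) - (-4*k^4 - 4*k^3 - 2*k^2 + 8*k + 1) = 4*k^4 + 9*k^3 - 2*k^2 - 18*k - 3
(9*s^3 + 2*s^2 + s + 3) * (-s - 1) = -9*s^4 - 11*s^3 - 3*s^2 - 4*s - 3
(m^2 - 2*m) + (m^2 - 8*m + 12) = 2*m^2 - 10*m + 12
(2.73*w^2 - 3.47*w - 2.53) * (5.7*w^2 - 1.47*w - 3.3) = 15.561*w^4 - 23.7921*w^3 - 18.3291*w^2 + 15.1701*w + 8.349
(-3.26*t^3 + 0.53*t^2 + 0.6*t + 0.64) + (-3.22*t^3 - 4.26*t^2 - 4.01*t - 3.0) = -6.48*t^3 - 3.73*t^2 - 3.41*t - 2.36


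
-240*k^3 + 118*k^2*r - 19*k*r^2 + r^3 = (-8*k + r)*(-6*k + r)*(-5*k + r)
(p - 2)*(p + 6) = p^2 + 4*p - 12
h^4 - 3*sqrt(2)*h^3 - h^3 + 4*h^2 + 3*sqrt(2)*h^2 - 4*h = h*(h - 1)*(h - 2*sqrt(2))*(h - sqrt(2))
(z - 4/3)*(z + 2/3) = z^2 - 2*z/3 - 8/9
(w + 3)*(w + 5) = w^2 + 8*w + 15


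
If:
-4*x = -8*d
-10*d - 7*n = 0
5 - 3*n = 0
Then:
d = -7/6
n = 5/3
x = -7/3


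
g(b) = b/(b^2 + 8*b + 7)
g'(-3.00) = -0.03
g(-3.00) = 0.38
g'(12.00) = 0.00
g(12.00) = 0.05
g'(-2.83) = -0.02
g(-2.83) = 0.37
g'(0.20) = 0.09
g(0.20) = 0.02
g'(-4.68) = -0.20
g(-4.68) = 0.55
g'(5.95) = -0.00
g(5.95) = 0.07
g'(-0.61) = 1.07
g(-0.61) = -0.24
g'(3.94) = -0.00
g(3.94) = 0.07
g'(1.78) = 0.01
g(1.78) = 0.07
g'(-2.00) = 0.12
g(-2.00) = 0.40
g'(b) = b*(-2*b - 8)/(b^2 + 8*b + 7)^2 + 1/(b^2 + 8*b + 7)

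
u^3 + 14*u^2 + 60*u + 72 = (u + 2)*(u + 6)^2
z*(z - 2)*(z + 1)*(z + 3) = z^4 + 2*z^3 - 5*z^2 - 6*z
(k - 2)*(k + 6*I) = k^2 - 2*k + 6*I*k - 12*I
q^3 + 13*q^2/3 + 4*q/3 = q*(q + 1/3)*(q + 4)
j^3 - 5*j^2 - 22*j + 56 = (j - 7)*(j - 2)*(j + 4)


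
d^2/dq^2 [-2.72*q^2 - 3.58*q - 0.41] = -5.44000000000000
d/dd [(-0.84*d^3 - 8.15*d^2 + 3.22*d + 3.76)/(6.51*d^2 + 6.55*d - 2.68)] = (-5.4684*d^4 - 11.004*d^3 - 67.5911*d^2 - 5.27119999999999*d - 33.2576)/(42.3801*d^4 + 85.281*d^3 + 8.0089*d^2 - 35.108*d + 7.1824)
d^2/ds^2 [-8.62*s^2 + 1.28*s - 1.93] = -17.2400000000000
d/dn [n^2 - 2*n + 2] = 2*n - 2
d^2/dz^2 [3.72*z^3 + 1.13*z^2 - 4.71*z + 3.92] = 22.32*z + 2.26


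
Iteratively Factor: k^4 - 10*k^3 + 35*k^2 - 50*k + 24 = (k - 3)*(k^3 - 7*k^2 + 14*k - 8) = (k - 4)*(k - 3)*(k^2 - 3*k + 2) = (k - 4)*(k - 3)*(k - 1)*(k - 2)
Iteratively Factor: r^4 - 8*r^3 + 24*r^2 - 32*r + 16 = (r - 2)*(r^3 - 6*r^2 + 12*r - 8) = (r - 2)^2*(r^2 - 4*r + 4) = (r - 2)^3*(r - 2)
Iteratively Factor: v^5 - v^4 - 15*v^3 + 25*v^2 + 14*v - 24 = (v - 2)*(v^4 + v^3 - 13*v^2 - v + 12) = (v - 3)*(v - 2)*(v^3 + 4*v^2 - v - 4) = (v - 3)*(v - 2)*(v - 1)*(v^2 + 5*v + 4) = (v - 3)*(v - 2)*(v - 1)*(v + 4)*(v + 1)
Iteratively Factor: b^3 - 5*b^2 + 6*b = (b)*(b^2 - 5*b + 6) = b*(b - 3)*(b - 2)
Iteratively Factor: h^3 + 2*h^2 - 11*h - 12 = (h + 1)*(h^2 + h - 12) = (h - 3)*(h + 1)*(h + 4)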